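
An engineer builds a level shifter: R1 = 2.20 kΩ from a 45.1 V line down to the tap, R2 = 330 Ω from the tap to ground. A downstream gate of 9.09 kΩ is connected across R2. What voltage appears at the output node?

The load sits in parallel with R2: R2‖R_L = (330 × 9090) / (330 + 9090) = 318.4 Ω.
V_out = 45.1 × 318.4 / (2200 + 318.4) = 45.1 × 318.4/2518 = 5.70 V.

V_out ≈ 5.70 V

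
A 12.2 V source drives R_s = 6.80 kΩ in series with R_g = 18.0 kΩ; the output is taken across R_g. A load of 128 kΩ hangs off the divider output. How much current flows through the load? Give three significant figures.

I_L ≈ 0.0666 mA

R_g‖R_L = 15.78 kΩ; V_out = 12.2 × 15.78/22.58 = 8.526 V.
I_L = V_out / R_L = 8.526 / 128 kΩ = 0.0666 mA.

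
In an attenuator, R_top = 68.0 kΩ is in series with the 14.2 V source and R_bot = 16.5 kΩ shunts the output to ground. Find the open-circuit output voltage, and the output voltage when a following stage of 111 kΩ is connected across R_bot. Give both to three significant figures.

Open-circuit: V = 14.2 × 16.5/(68.0 + 16.5) = 2.77 V.
With the load, R_bot becomes R_bot‖R_L = 14.36 kΩ, so V = 14.2 × 14.36/82.36 = 2.48 V.

Unloaded: 2.77 V; loaded: 2.48 V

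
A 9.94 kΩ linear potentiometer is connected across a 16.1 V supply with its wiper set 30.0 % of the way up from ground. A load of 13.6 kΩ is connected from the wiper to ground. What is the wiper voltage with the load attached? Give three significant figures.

V ≈ 4.19 V

The wiper splits the pot into (1−α)R = 6.958 kΩ above and αR = 2.982 kΩ below.
Lower section ‖ load = 2.446 kΩ.
V_wiper = 16.1 × 2.446/(6.958 + 2.446) = 4.19 V.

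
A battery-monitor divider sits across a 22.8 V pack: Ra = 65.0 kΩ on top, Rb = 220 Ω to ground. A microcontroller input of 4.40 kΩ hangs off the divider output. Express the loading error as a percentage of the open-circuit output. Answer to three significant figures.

The divider's output (Thévenin) resistance is Ra‖Rb = 219.3 Ω.
Fractional drop under load = R_th/(R_th + R_L) = 219.3 / (219.3 + 4400) = 0.04747.
So the output falls by 4.75 %.

4.75 %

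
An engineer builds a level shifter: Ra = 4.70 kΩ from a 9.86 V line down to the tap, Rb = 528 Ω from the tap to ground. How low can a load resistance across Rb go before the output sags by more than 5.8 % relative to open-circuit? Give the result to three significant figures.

R_L(min) ≈ 7.71 kΩ

Output resistance R_th = Ra‖Rb = (4700 × 528)/5228 = 474.7 Ω.
The fractional drop is R_th/(R_th + R_L); requiring this ≤ 0.0580 gives R_L ≥ R_th(1/0.0580 − 1) = 474.7 × 16.24 = 7.71 kΩ.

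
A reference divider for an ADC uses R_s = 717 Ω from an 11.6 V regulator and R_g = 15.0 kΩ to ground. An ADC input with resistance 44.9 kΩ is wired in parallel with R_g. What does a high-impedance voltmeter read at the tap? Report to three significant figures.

The load sits in parallel with R_g: R_g‖R_L = (15000 × 44900) / (15000 + 44900) = 11240 Ω.
V_out = 11.6 × 11240 / (717 + 11240) = 11.6 × 11240/11960 = 10.9 V.

V_out ≈ 10.9 V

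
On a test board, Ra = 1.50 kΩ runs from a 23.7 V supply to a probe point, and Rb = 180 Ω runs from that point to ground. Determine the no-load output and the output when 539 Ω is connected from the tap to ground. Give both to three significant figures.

Unloaded: 2.54 V; loaded: 1.96 V

Open-circuit: V = 23.7 × 180/(1500 + 180) = 2.54 V.
With the load, Rb becomes Rb‖R_L = 134.9 Ω, so V = 23.7 × 134.9/1635 = 1.96 V.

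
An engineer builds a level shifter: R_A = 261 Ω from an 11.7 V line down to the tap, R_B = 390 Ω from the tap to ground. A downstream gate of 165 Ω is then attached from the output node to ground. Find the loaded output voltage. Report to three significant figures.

The load sits in parallel with R_B: R_B‖R_L = (390 × 165) / (390 + 165) = 115.9 Ω.
V_out = 11.7 × 115.9 / (261 + 115.9) = 11.7 × 115.9/376.9 = 3.60 V.
(Unloaded it would have been 7.01 V.)

V_out ≈ 3.60 V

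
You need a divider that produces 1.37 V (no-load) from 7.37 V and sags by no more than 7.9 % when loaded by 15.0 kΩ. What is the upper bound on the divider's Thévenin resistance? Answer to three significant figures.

Loading drop = R_th/(R_th + R_L) ≤ 0.0790, so R_th ≤ R_L · ε/(1−ε) = 15.0 kΩ × 0.0790/0.9210 = 1.29 kΩ.

R_th ≤ 1.29 kΩ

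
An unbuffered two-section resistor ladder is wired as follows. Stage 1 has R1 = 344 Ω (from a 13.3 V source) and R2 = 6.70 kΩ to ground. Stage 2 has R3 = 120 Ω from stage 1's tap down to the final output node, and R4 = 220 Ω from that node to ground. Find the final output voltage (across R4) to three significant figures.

Stage 2 presents R3+R4 = 340.0 Ω as a load on stage 1's tap.
Stage 1's lower leg becomes R2‖(R3+R4) = 323.6 Ω, so V_mid = 13.3 × 323.6/667.6 = 6.447 V.
Stage 2 is itself unloaded: V_out = V_mid × R4/(R3+R4) = 6.447 × 220/340.0 = 4.17 V.

V_out ≈ 4.17 V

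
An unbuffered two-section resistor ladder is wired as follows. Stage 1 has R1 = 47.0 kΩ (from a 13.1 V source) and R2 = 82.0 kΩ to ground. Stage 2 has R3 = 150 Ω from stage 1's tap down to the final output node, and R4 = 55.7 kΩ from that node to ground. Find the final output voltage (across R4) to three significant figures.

V_out ≈ 5.41 V

Stage 2 presents R3+R4 = 55850 Ω as a load on stage 1's tap.
Stage 1's lower leg becomes R2‖(R3+R4) = 33220 Ω, so V_mid = 13.1 × 33220/80220 = 5.425 V.
Stage 2 is itself unloaded: V_out = V_mid × R4/(R3+R4) = 5.425 × 55700/55850 = 5.41 V.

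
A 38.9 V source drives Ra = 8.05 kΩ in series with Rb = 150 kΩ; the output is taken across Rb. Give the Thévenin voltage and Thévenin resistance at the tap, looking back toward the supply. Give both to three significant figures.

V_th = 36.9 V, R_th = 7.64 kΩ

V_th is the open-circuit tap voltage: 38.9 × 150/(8.05 + 150) = 36.9 V.
With the supply zeroed, Ra and Rb appear in parallel from the tap: R_th = Ra‖Rb = (8.05 × 150)/158.1 = 7.64 kΩ.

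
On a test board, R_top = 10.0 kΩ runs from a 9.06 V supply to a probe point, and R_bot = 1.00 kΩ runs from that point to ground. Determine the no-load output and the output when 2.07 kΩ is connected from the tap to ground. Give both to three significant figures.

Unloaded: 0.824 V; loaded: 0.572 V

Open-circuit: V = 9.06 × 1.00/(10.0 + 1.00) = 0.824 V.
With the load, R_bot becomes R_bot‖R_L = 0.6743 kΩ, so V = 9.06 × 0.6743/10.67 = 0.572 V.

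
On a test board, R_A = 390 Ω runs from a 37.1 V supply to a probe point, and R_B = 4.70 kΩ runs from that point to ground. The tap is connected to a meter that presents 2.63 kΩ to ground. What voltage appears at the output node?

The load sits in parallel with R_B: R_B‖R_L = (4700 × 2630) / (4700 + 2630) = 1686 Ω.
V_out = 37.1 × 1686 / (390 + 1686) = 37.1 × 1686/2076 = 30.1 V.

V_out ≈ 30.1 V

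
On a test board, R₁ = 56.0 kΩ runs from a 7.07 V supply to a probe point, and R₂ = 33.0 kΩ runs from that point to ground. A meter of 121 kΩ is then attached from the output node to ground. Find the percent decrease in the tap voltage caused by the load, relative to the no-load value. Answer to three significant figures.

14.6 %

Unloaded V = 7.07 × 33.0/89.00 = 2.6215 V.
Loaded: R₂‖R_L = 25.93 kΩ, giving V = 7.07 × 25.93/81.93 = 2.2375 V.
Drop = (2.6215 − 2.2375) / 2.6215 = 14.6 %.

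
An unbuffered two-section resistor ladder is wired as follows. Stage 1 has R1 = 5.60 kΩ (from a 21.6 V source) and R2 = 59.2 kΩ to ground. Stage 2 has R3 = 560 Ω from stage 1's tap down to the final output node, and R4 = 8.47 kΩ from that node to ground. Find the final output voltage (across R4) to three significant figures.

V_out ≈ 11.8 V

Stage 2 presents R3+R4 = 9030 Ω as a load on stage 1's tap.
Stage 1's lower leg becomes R2‖(R3+R4) = 7835 Ω, so V_mid = 21.6 × 7835/13430 = 12.60 V.
Stage 2 is itself unloaded: V_out = V_mid × R4/(R3+R4) = 12.60 × 8470/9030 = 11.8 V.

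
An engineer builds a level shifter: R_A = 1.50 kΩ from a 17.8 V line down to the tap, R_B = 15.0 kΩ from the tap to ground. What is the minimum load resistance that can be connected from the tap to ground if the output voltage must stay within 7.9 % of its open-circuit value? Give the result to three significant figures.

R_L(min) ≈ 15.9 kΩ

Output resistance R_th = R_A‖R_B = (1.50 × 15.0)/16.50 = 1.364 kΩ.
The fractional drop is R_th/(R_th + R_L); requiring this ≤ 0.0790 gives R_L ≥ R_th(1/0.0790 − 1) = 1.364 × 11.66 = 15.9 kΩ.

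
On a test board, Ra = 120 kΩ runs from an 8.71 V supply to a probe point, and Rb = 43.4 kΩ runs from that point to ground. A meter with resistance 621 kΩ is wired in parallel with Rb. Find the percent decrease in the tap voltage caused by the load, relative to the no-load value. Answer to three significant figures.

The divider's output (Thévenin) resistance is Ra‖Rb = 31.87 kΩ.
Fractional drop under load = R_th/(R_th + R_L) = 31.87 / (31.87 + 621) = 0.04882.
So the output falls by 4.88 %.

4.88 %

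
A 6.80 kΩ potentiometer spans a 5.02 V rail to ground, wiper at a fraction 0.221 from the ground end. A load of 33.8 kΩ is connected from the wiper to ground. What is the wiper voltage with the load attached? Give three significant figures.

The wiper splits the pot into (1−α)R = 5.297 kΩ above and αR = 1.503 kΩ below.
Lower section ‖ load = 1.439 kΩ.
V_wiper = 5.02 × 1.439/(5.297 + 1.439) = 1.07 V.

V ≈ 1.07 V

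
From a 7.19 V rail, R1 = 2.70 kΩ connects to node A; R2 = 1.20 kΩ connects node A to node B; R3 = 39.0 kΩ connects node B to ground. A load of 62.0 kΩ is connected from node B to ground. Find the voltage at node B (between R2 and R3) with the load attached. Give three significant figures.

At node B, R3 is in parallel with the load: R3‖R_L = 23.94 kΩ.
Below node A the resistance is R2 + (R3‖R_L) = 25.14 kΩ, so V_A = 7.19 × 25.14/27.84 = 6.493 V.
Then V_B = V_A × (R3‖R_L)/(R2 + R3‖R_L) = 6.493 × 23.94/25.14 = 6.18 V.

V ≈ 6.18 V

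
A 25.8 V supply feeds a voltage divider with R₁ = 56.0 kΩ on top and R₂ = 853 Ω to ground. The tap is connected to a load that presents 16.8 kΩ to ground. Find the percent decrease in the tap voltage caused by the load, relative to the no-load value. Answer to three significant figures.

4.76 %

The divider's output (Thévenin) resistance is R₁‖R₂ = 840.2 Ω.
Fractional drop under load = R_th/(R_th + R_L) = 840.2 / (840.2 + 16800) = 0.04763.
So the output falls by 4.76 %.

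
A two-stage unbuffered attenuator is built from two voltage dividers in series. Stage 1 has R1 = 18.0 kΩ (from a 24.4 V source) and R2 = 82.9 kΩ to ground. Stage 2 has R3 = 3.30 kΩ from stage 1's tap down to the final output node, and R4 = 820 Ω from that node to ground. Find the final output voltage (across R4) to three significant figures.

Stage 2 presents R3+R4 = 4120 Ω as a load on stage 1's tap.
Stage 1's lower leg becomes R2‖(R3+R4) = 3925 Ω, so V_mid = 24.4 × 3925/21920 = 4.368 V.
Stage 2 is itself unloaded: V_out = V_mid × R4/(R3+R4) = 4.368 × 820/4120 = 0.869 V.

V_out ≈ 0.869 V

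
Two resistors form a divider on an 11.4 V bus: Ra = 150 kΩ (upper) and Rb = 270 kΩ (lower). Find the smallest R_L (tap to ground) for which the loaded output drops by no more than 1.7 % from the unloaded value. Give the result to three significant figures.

Output resistance R_th = Ra‖Rb = (150 × 270)/420.0 = 96.43 kΩ.
The fractional drop is R_th/(R_th + R_L); requiring this ≤ 0.0170 gives R_L ≥ R_th(1/0.0170 − 1) = 96.43 × 57.82 = 5.58 MΩ.

R_L(min) ≈ 5.58 MΩ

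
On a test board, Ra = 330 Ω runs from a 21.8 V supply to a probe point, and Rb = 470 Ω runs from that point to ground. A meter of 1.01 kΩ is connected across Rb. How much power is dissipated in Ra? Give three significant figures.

P ≈ 370 mW

Total resistance from the source is Ra + (Rb‖R_L) = 650.7 Ω, so I = 21.8/650.7 Ω = 33.50 mA.
P = I²·Ra = (33.50 mA)² × 330 Ω = 370 mW.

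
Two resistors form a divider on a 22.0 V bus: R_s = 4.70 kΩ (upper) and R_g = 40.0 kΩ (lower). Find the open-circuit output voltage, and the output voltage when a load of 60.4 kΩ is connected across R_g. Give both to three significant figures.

Unloaded: 19.7 V; loaded: 18.4 V

Open-circuit: V = 22.0 × 40.0/(4.70 + 40.0) = 19.7 V.
With the load, R_g becomes R_g‖R_L = 24.06 kΩ, so V = 22.0 × 24.06/28.76 = 18.4 V.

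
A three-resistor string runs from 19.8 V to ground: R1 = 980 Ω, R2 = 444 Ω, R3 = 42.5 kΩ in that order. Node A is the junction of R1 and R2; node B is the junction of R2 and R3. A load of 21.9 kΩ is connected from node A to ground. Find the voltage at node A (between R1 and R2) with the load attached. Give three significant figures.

Below node A the series string R2+R3 = 42940 Ω sits in parallel with the 21900 Ω load: 14500 Ω.
V_A = 19.8 × 14500/(980 + 14500) = 18.5 V.

V ≈ 18.5 V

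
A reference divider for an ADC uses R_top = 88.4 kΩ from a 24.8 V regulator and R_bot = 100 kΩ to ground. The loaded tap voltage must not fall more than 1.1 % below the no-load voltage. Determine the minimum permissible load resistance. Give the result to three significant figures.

Output resistance R_th = R_top‖R_bot = (88.4 × 100)/188.4 = 46.92 kΩ.
The fractional drop is R_th/(R_th + R_L); requiring this ≤ 0.0110 gives R_L ≥ R_th(1/0.0110 − 1) = 46.92 × 89.91 = 4.22 MΩ.

R_L(min) ≈ 4.22 MΩ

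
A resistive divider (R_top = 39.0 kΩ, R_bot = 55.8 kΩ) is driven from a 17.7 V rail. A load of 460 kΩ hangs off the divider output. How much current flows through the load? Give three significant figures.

I_L ≈ 0.0216 mA

R_bot‖R_L = 49.76 kΩ; V_out = 17.7 × 49.76/88.76 = 9.923 V.
I_L = V_out / R_L = 9.923 / 460 kΩ = 0.0216 mA.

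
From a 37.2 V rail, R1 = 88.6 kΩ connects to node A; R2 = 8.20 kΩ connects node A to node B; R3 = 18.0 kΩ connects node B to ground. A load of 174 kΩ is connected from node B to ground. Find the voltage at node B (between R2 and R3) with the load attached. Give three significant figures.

V ≈ 5.36 V

At node B, R3 is in parallel with the load: R3‖R_L = 16.31 kΩ.
Below node A the resistance is R2 + (R3‖R_L) = 24.51 kΩ, so V_A = 37.2 × 24.51/113.1 = 8.062 V.
Then V_B = V_A × (R3‖R_L)/(R2 + R3‖R_L) = 8.062 × 16.31/24.51 = 5.36 V.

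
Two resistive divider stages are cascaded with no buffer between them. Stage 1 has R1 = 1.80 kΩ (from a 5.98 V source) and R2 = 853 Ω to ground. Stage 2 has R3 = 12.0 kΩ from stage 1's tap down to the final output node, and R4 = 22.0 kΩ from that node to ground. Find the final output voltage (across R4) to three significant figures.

Stage 2 presents R3+R4 = 34000 Ω as a load on stage 1's tap.
Stage 1's lower leg becomes R2‖(R3+R4) = 832.1 Ω, so V_mid = 5.98 × 832.1/2632 = 1.891 V.
Stage 2 is itself unloaded: V_out = V_mid × R4/(R3+R4) = 1.891 × 22000/34000 = 1.22 V.

V_out ≈ 1.22 V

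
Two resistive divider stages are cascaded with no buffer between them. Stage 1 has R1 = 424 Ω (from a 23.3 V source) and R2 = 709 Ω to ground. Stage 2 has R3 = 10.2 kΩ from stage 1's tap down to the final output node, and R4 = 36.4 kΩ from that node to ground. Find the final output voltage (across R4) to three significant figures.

Stage 2 presents R3+R4 = 46600 Ω as a load on stage 1's tap.
Stage 1's lower leg becomes R2‖(R3+R4) = 698.4 Ω, so V_mid = 23.3 × 698.4/1122 = 14.50 V.
Stage 2 is itself unloaded: V_out = V_mid × R4/(R3+R4) = 14.50 × 36400/46600 = 11.3 V.

V_out ≈ 11.3 V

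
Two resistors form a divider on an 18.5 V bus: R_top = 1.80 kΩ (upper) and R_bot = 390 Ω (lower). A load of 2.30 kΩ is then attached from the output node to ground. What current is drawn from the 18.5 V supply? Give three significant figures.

I ≈ 8.67 mA

R_bot‖R_L = 333.5 Ω, so the source sees R_top + R_bot‖R_L = 2133 Ω.
I = 18.5 V / 2133 Ω = 8.67 mA.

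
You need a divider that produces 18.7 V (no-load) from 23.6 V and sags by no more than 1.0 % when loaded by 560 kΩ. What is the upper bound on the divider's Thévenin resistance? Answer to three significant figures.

Loading drop = R_th/(R_th + R_L) ≤ 0.0100, so R_th ≤ R_L · ε/(1−ε) = 560 kΩ × 0.0100/0.9900 = 5.66 kΩ.

R_th ≤ 5.66 kΩ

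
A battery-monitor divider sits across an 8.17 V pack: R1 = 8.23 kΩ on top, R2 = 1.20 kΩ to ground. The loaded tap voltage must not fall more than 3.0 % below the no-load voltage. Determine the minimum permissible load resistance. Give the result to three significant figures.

R_L(min) ≈ 33.9 kΩ

Output resistance R_th = R1‖R2 = (8.23 × 1.20)/9.430 = 1.047 kΩ.
The fractional drop is R_th/(R_th + R_L); requiring this ≤ 0.0300 gives R_L ≥ R_th(1/0.0300 − 1) = 1.047 × 32.33 = 33.9 kΩ.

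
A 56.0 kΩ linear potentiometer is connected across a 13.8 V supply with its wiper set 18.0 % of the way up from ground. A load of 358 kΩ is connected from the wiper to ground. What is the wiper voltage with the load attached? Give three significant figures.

The wiper splits the pot into (1−α)R = 45.92 kΩ above and αR = 10.08 kΩ below.
Lower section ‖ load = 9.804 kΩ.
V_wiper = 13.8 × 9.804/(45.92 + 9.804) = 2.43 V.

V ≈ 2.43 V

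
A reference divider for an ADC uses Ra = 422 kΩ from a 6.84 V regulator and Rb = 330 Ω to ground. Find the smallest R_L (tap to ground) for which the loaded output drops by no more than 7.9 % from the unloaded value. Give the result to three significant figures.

R_L(min) ≈ 3.84 kΩ

Output resistance R_th = Ra‖Rb = (422000 × 330)/422300 = 329.7 Ω.
The fractional drop is R_th/(R_th + R_L); requiring this ≤ 0.0790 gives R_L ≥ R_th(1/0.0790 − 1) = 329.7 × 11.66 = 3.84 kΩ.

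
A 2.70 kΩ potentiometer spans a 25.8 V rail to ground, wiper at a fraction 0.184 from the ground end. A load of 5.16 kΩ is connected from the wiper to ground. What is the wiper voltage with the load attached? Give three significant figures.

The wiper splits the pot into (1−α)R = 2203 Ω above and αR = 496.8 Ω below.
Lower section ‖ load = 453.2 Ω.
V_wiper = 25.8 × 453.2/(2203 + 453.2) = 4.40 V.

V ≈ 4.40 V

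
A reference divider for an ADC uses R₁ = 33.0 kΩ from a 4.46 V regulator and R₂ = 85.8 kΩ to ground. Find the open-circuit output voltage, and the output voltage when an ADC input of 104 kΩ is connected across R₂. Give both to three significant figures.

Open-circuit: V = 4.46 × 85.8/(33.0 + 85.8) = 3.22 V.
With the load, R₂ becomes R₂‖R_L = 47.01 kΩ, so V = 4.46 × 47.01/80.01 = 2.62 V.

Unloaded: 3.22 V; loaded: 2.62 V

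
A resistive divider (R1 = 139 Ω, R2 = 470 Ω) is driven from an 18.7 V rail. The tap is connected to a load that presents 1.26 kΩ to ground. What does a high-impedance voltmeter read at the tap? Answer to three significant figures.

V_out ≈ 13.3 V

The load sits in parallel with R2: R2‖R_L = (470 × 1260) / (470 + 1260) = 342.3 Ω.
V_out = 18.7 × 342.3 / (139 + 342.3) = 18.7 × 342.3/481.3 = 13.3 V.
(Unloaded it would have been 14.4 V.)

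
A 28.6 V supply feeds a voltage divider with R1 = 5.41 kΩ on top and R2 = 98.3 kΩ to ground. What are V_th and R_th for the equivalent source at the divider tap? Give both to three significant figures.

V_th = 27.1 V, R_th = 5.13 kΩ

V_th is the open-circuit tap voltage: 28.6 × 98.3/(5.41 + 98.3) = 27.1 V.
With the supply zeroed, R1 and R2 appear in parallel from the tap: R_th = R1‖R2 = (5.41 × 98.3)/103.7 = 5.13 kΩ.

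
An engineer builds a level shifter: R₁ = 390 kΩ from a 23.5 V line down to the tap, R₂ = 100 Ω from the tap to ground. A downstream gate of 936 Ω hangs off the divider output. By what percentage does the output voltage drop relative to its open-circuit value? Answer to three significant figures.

9.65 %

The divider's output (Thévenin) resistance is R₁‖R₂ = 99.97 Ω.
Fractional drop under load = R_th/(R_th + R_L) = 99.97 / (99.97 + 936) = 0.09650.
So the output falls by 9.65 %.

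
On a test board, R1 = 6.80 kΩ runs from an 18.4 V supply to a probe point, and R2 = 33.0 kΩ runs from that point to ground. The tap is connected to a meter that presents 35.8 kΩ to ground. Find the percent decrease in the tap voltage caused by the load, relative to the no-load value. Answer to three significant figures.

Unloaded V = 18.4 × 33.0/39.80 = 15.256 V.
Loaded: R2‖R_L = 17.17 kΩ, giving V = 18.4 × 17.17/23.97 = 13.180 V.
Drop = (15.256 − 13.180) / 15.256 = 13.6 %.

13.6 %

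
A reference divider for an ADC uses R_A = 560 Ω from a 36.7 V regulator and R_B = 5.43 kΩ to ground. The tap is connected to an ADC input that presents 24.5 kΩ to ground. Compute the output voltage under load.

The load sits in parallel with R_B: R_B‖R_L = (5430 × 24500) / (5430 + 24500) = 4445 Ω.
V_out = 36.7 × 4445 / (560 + 4445) = 36.7 × 4445/5005 = 32.6 V.

V_out ≈ 32.6 V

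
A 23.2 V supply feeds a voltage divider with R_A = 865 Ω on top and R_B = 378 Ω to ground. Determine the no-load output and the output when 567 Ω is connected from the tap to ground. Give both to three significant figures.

Unloaded: 7.06 V; loaded: 4.82 V

Open-circuit: V = 23.2 × 378/(865 + 378) = 7.06 V.
With the load, R_B becomes R_B‖R_L = 226.8 Ω, so V = 23.2 × 226.8/1092 = 4.82 V.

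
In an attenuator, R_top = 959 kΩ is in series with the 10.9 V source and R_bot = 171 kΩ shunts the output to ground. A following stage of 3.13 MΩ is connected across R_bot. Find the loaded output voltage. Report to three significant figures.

V_out ≈ 1.58 V

The load sits in parallel with R_bot: R_bot‖R_L = (171 × 3130) / (171 + 3130) = 162.1 kΩ.
V_out = 10.9 × 162.1 / (959 + 162.1) = 10.9 × 162.1/1121 = 1.58 V.
(Unloaded it would have been 1.65 V.)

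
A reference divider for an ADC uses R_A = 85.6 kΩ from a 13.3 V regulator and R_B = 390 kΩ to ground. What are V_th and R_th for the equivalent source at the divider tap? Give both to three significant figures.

V_th is the open-circuit tap voltage: 13.3 × 390/(85.6 + 390) = 10.9 V.
With the supply zeroed, R_A and R_B appear in parallel from the tap: R_th = R_A‖R_B = (85.6 × 390)/475.6 = 70.2 kΩ.

V_th = 10.9 V, R_th = 70.2 kΩ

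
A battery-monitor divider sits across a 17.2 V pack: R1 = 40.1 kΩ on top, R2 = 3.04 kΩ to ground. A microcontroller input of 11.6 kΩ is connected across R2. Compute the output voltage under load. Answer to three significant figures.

The load sits in parallel with R2: R2‖R_L = (3.04 × 11.6) / (3.04 + 11.6) = 2.409 kΩ.
V_out = 17.2 × 2.409 / (40.1 + 2.409) = 17.2 × 2.409/42.51 = 0.975 V.

V_out ≈ 0.975 V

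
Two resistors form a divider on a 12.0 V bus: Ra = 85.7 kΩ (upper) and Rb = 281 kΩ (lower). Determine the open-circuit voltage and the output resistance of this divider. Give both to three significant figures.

V_th is the open-circuit tap voltage: 12.0 × 281/(85.7 + 281) = 9.20 V.
With the supply zeroed, Ra and Rb appear in parallel from the tap: R_th = Ra‖Rb = (85.7 × 281)/366.7 = 65.7 kΩ.

V_th = 9.20 V, R_th = 65.7 kΩ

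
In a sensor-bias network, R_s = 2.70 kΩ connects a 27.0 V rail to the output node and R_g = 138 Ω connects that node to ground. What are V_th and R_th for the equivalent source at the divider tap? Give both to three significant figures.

V_th is the open-circuit tap voltage: 27.0 × 138/(2700 + 138) = 1.31 V.
With the supply zeroed, R_s and R_g appear in parallel from the tap: R_th = R_s‖R_g = (2700 × 138)/2838 = 131 Ω.

V_th = 1.31 V, R_th = 131 Ω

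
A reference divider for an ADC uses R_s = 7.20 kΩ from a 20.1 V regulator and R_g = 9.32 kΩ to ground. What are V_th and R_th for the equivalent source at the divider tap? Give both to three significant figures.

V_th is the open-circuit tap voltage: 20.1 × 9.32/(7.20 + 9.32) = 11.3 V.
With the supply zeroed, R_s and R_g appear in parallel from the tap: R_th = R_s‖R_g = (7.20 × 9.32)/16.52 = 4.06 kΩ.

V_th = 11.3 V, R_th = 4.06 kΩ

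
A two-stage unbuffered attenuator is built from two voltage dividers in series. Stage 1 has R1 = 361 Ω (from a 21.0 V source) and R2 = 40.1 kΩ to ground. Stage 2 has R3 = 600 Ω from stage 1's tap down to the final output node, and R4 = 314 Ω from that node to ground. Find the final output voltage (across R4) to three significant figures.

V_out ≈ 5.14 V

Stage 2 presents R3+R4 = 914.0 Ω as a load on stage 1's tap.
Stage 1's lower leg becomes R2‖(R3+R4) = 893.6 Ω, so V_mid = 21.0 × 893.6/1255 = 14.96 V.
Stage 2 is itself unloaded: V_out = V_mid × R4/(R3+R4) = 14.96 × 314/914.0 = 5.14 V.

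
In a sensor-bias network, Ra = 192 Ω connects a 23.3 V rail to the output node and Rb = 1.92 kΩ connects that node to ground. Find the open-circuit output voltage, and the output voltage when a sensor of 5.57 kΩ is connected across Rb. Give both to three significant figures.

Unloaded: 21.2 V; loaded: 20.5 V

Open-circuit: V = 23.3 × 1920/(192 + 1920) = 21.2 V.
With the load, Rb becomes Rb‖R_L = 1428 Ω, so V = 23.3 × 1428/1620 = 20.5 V.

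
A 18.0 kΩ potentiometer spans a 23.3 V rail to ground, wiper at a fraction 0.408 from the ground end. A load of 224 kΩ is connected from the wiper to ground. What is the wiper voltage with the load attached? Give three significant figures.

The wiper splits the pot into (1−α)R = 10.66 kΩ above and αR = 7.344 kΩ below.
Lower section ‖ load = 7.111 kΩ.
V_wiper = 23.3 × 7.111/(10.66 + 7.111) = 9.33 V.

V ≈ 9.33 V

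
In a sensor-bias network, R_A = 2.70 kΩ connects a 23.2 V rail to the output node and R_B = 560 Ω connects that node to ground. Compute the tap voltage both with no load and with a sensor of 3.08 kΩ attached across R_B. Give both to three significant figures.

Open-circuit: V = 23.2 × 560/(2700 + 560) = 3.99 V.
With the load, R_B becomes R_B‖R_L = 473.8 Ω, so V = 23.2 × 473.8/3174 = 3.46 V.

Unloaded: 3.99 V; loaded: 3.46 V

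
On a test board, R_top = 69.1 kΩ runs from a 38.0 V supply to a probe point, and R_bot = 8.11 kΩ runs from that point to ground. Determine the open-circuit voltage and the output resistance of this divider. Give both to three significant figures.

V_th = 3.99 V, R_th = 7.26 kΩ

V_th is the open-circuit tap voltage: 38.0 × 8.11/(69.1 + 8.11) = 3.99 V.
With the supply zeroed, R_top and R_bot appear in parallel from the tap: R_th = R_top‖R_bot = (69.1 × 8.11)/77.21 = 7.26 kΩ.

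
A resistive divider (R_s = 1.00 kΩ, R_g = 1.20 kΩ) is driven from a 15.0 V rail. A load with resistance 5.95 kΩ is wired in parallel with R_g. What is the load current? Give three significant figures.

R_g‖R_L = 0.9986 kΩ; V_out = 15.0 × 0.9986/1.999 = 7.495 V.
I_L = V_out / R_L = 7.495 / 5.95 kΩ = 1.26 mA.

I_L ≈ 1.26 mA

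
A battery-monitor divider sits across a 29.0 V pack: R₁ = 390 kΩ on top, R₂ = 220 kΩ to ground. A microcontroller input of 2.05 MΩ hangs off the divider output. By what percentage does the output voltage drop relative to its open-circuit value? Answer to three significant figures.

The divider's output (Thévenin) resistance is R₁‖R₂ = 140.7 kΩ.
Fractional drop under load = R_th/(R_th + R_L) = 140.7 / (140.7 + 2050) = 0.06421.
So the output falls by 6.42 %.

6.42 %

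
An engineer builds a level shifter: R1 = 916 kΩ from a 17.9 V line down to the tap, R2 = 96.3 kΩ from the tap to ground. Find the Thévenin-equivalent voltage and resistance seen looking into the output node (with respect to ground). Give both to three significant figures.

V_th is the open-circuit tap voltage: 17.9 × 96.3/(916 + 96.3) = 1.70 V.
With the supply zeroed, R1 and R2 appear in parallel from the tap: R_th = R1‖R2 = (916 × 96.3)/1012 = 87.1 kΩ.

V_th = 1.70 V, R_th = 87.1 kΩ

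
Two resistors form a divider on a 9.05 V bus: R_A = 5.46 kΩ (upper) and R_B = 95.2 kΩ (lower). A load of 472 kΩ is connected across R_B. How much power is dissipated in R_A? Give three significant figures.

Total resistance from the source is R_A + (R_B‖R_L) = 84.68 kΩ, so I = 9.05/84.68 kΩ = 0.1069 mA.
P = I²·R_A = (0.1069 mA)² × 5.46 kΩ = 0.0624 mW.

P ≈ 0.0624 mW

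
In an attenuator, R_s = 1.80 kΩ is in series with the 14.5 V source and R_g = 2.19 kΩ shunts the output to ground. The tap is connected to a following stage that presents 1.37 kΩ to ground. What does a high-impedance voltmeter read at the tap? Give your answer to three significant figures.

The load sits in parallel with R_g: R_g‖R_L = (2.19 × 1.37) / (2.19 + 1.37) = 0.8428 kΩ.
V_out = 14.5 × 0.8428 / (1.80 + 0.8428) = 14.5 × 0.8428/2.643 = 4.62 V.

V_out ≈ 4.62 V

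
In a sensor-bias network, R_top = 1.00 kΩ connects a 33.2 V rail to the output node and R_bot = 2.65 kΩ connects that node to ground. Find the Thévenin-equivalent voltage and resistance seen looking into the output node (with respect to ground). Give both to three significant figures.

V_th is the open-circuit tap voltage: 33.2 × 2.65/(1.00 + 2.65) = 24.1 V.
With the supply zeroed, R_top and R_bot appear in parallel from the tap: R_th = R_top‖R_bot = (1.00 × 2.65)/3.650 = 726 Ω.

V_th = 24.1 V, R_th = 726 Ω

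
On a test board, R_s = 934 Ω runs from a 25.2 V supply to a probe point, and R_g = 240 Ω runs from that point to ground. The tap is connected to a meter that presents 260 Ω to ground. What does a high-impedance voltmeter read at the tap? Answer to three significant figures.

The load sits in parallel with R_g: R_g‖R_L = (240 × 260) / (240 + 260) = 124.8 Ω.
V_out = 25.2 × 124.8 / (934 + 124.8) = 25.2 × 124.8/1059 = 2.97 V.

V_out ≈ 2.97 V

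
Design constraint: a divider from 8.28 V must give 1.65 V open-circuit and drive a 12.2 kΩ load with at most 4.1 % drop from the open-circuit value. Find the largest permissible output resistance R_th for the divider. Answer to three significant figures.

Loading drop = R_th/(R_th + R_L) ≤ 0.0410, so R_th ≤ R_L · ε/(1−ε) = 12.2 kΩ × 0.0410/0.9590 = 522 Ω.

R_th ≤ 522 Ω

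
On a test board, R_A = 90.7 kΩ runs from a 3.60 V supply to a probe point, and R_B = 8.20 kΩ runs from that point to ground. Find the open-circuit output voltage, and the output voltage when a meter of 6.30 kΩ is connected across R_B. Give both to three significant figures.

Unloaded: 0.298 V; loaded: 0.136 V

Open-circuit: V = 3.60 × 8.20/(90.7 + 8.20) = 0.298 V.
With the load, R_B becomes R_B‖R_L = 3.563 kΩ, so V = 3.60 × 3.563/94.26 = 0.136 V.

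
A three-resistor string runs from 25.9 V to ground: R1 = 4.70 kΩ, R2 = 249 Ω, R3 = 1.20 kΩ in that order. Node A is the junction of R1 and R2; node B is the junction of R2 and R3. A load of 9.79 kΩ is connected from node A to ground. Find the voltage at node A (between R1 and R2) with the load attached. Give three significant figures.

Below node A the series string R2+R3 = 1449 Ω sits in parallel with the 9790 Ω load: 1262 Ω.
V_A = 25.9 × 1262/(4700 + 1262) = 5.48 V.

V ≈ 5.48 V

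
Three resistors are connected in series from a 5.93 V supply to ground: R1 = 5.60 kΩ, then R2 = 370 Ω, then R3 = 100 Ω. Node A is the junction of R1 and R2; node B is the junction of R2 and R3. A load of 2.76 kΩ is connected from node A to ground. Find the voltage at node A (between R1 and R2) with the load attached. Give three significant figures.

V ≈ 0.397 V

Below node A the series string R2+R3 = 470.0 Ω sits in parallel with the 2760 Ω load: 401.6 Ω.
V_A = 5.93 × 401.6/(5600 + 401.6) = 0.397 V.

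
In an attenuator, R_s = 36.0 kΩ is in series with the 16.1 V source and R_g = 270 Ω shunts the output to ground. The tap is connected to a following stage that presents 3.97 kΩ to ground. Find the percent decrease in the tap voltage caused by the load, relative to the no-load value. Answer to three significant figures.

6.32 %

The divider's output (Thévenin) resistance is R_s‖R_g = 268.0 Ω.
Fractional drop under load = R_th/(R_th + R_L) = 268.0 / (268.0 + 3970) = 0.06324.
So the output falls by 6.32 %.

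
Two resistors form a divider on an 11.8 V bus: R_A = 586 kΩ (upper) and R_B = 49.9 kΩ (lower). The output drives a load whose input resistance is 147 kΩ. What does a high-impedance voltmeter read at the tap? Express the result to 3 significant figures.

V_out ≈ 0.705 V

The load sits in parallel with R_B: R_B‖R_L = (49.9 × 147) / (49.9 + 147) = 37.25 kΩ.
V_out = 11.8 × 37.25 / (586 + 37.25) = 11.8 × 37.25/623.3 = 0.705 V.
(Unloaded it would have been 0.926 V.)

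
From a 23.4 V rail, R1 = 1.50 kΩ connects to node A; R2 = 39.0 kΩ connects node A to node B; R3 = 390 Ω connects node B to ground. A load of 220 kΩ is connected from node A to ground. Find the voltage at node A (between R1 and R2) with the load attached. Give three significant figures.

V ≈ 22.4 V

Below node A the series string R2+R3 = 39390 Ω sits in parallel with the 220000 Ω load: 33410 Ω.
V_A = 23.4 × 33410/(1500 + 33410) = 22.4 V.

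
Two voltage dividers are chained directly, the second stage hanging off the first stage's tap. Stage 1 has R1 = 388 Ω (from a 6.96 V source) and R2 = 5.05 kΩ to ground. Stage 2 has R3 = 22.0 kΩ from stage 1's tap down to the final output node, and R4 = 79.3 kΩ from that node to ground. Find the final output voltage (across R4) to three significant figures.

V_out ≈ 5.04 V

Stage 2 presents R3+R4 = 101300 Ω as a load on stage 1's tap.
Stage 1's lower leg becomes R2‖(R3+R4) = 4810 Ω, so V_mid = 6.96 × 4810/5198 = 6.440 V.
Stage 2 is itself unloaded: V_out = V_mid × R4/(R3+R4) = 6.440 × 79300/101300 = 5.04 V.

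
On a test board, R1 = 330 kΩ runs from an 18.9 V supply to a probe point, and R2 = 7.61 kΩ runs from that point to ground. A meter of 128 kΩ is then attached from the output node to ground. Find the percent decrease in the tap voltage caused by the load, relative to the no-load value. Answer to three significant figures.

The divider's output (Thévenin) resistance is R1‖R2 = 7.438 kΩ.
Fractional drop under load = R_th/(R_th + R_L) = 7.438 / (7.438 + 128) = 0.05492.
So the output falls by 5.49 %.

5.49 %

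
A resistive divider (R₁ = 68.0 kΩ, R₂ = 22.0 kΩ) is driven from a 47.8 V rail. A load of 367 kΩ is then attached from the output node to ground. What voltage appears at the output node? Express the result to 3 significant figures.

The load sits in parallel with R₂: R₂‖R_L = (22.0 × 367) / (22.0 + 367) = 20.76 kΩ.
V_out = 47.8 × 20.76 / (68.0 + 20.76) = 47.8 × 20.76/88.76 = 11.2 V.

V_out ≈ 11.2 V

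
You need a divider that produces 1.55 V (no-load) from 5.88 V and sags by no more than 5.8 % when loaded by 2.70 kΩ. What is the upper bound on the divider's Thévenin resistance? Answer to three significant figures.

R_th ≤ 166 Ω

Loading drop = R_th/(R_th + R_L) ≤ 0.0580, so R_th ≤ R_L · ε/(1−ε) = 2.70 kΩ × 0.0580/0.9420 = 166 Ω.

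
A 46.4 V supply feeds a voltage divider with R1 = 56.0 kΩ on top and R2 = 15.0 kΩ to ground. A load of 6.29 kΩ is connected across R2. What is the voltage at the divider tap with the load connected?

The load sits in parallel with R2: R2‖R_L = (15.0 × 6.29) / (15.0 + 6.29) = 4.432 kΩ.
V_out = 46.4 × 4.432 / (56.0 + 4.432) = 46.4 × 4.432/60.43 = 3.40 V.

V_out ≈ 3.40 V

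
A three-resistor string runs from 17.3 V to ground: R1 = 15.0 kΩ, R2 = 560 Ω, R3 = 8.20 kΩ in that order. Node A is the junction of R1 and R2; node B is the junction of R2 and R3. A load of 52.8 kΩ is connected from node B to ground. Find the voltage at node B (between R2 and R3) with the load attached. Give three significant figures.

V ≈ 5.42 V

At node B, R3 is in parallel with the load: R3‖R_L = 7098 Ω.
Below node A the resistance is R2 + (R3‖R_L) = 7658 Ω, so V_A = 17.3 × 7658/22660 = 5.847 V.
Then V_B = V_A × (R3‖R_L)/(R2 + R3‖R_L) = 5.847 × 7098/7658 = 5.42 V.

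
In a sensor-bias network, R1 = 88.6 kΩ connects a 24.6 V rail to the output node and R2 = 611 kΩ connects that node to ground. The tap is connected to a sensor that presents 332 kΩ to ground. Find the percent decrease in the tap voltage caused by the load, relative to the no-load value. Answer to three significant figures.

18.9 %

Unloaded V = 24.6 × 611/699.6 = 21.48 V.
Loaded: R2‖R_L = 215.1 kΩ, giving V = 24.6 × 215.1/303.7 = 17.42 V.
Drop = (21.48 − 17.42) / 21.48 = 18.9 %.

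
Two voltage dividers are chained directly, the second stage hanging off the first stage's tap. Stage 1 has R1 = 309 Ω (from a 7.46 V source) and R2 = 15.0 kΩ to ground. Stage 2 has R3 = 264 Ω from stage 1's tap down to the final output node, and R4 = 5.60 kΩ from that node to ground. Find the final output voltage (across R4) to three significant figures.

V_out ≈ 6.64 V

Stage 2 presents R3+R4 = 5864 Ω as a load on stage 1's tap.
Stage 1's lower leg becomes R2‖(R3+R4) = 4216 Ω, so V_mid = 7.46 × 4216/4525 = 6.951 V.
Stage 2 is itself unloaded: V_out = V_mid × R4/(R3+R4) = 6.951 × 5600/5864 = 6.64 V.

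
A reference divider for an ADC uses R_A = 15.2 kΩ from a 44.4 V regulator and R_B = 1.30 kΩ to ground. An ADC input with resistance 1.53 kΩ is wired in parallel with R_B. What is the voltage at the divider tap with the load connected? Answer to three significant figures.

The load sits in parallel with R_B: R_B‖R_L = (1.30 × 1.53) / (1.30 + 1.53) = 0.7028 kΩ.
V_out = 44.4 × 0.7028 / (15.2 + 0.7028) = 44.4 × 0.7028/15.90 = 1.96 V.
(Unloaded it would have been 3.50 V.)

V_out ≈ 1.96 V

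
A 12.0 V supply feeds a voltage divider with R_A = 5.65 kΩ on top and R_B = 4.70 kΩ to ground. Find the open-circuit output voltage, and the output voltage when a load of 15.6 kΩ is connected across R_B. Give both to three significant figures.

Open-circuit: V = 12.0 × 4.70/(5.65 + 4.70) = 5.45 V.
With the load, R_B becomes R_B‖R_L = 3.612 kΩ, so V = 12.0 × 3.612/9.262 = 4.68 V.

Unloaded: 5.45 V; loaded: 4.68 V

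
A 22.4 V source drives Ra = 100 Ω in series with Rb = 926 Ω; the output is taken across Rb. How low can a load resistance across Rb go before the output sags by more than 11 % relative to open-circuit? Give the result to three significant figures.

Output resistance R_th = Ra‖Rb = (100 × 926)/1026 = 90.25 Ω.
The fractional drop is R_th/(R_th + R_L); requiring this ≤ 0.110 gives R_L ≥ R_th(1/0.110 − 1) = 90.25 × 8.091 = 730 Ω.

R_L(min) ≈ 730 Ω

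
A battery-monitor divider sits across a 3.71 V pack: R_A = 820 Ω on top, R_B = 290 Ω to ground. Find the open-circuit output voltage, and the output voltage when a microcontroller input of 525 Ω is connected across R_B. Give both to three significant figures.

Open-circuit: V = 3.71 × 290/(820 + 290) = 0.969 V.
With the load, R_B becomes R_B‖R_L = 186.8 Ω, so V = 3.71 × 186.8/1007 = 0.688 V.

Unloaded: 0.969 V; loaded: 0.688 V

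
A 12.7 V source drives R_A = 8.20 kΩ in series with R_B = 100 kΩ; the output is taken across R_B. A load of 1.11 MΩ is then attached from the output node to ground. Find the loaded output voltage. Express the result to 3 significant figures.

V_out ≈ 11.7 V

The load sits in parallel with R_B: R_B‖R_L = (100 × 1110) / (100 + 1110) = 91.74 kΩ.
V_out = 12.7 × 91.74 / (8.20 + 91.74) = 12.7 × 91.74/99.94 = 11.7 V.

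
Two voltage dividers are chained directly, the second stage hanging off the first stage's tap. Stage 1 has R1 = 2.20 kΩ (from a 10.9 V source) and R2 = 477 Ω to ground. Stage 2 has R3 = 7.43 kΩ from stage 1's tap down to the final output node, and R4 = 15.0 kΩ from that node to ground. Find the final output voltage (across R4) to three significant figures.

V_out ≈ 1.28 V

Stage 2 presents R3+R4 = 22430 Ω as a load on stage 1's tap.
Stage 1's lower leg becomes R2‖(R3+R4) = 467.1 Ω, so V_mid = 10.9 × 467.1/2667 = 1.909 V.
Stage 2 is itself unloaded: V_out = V_mid × R4/(R3+R4) = 1.909 × 15000/22430 = 1.28 V.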